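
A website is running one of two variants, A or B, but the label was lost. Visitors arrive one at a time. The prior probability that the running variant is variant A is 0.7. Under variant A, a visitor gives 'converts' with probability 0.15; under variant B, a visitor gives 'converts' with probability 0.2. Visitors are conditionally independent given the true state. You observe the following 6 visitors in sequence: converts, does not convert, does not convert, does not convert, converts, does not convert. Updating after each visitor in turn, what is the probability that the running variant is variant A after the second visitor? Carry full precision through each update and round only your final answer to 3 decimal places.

0.650

Apply Bayes' rule sequentially, carrying P(A) forward.
After 'converts': P(A) = 0.15·0.7000 / (0.15·0.7000 + 0.2·0.3000) ≈ 0.6364
After 'does not convert': P(A) = 0.85·0.6364 / (0.85·0.6364 + 0.8·0.3636) ≈ 0.6503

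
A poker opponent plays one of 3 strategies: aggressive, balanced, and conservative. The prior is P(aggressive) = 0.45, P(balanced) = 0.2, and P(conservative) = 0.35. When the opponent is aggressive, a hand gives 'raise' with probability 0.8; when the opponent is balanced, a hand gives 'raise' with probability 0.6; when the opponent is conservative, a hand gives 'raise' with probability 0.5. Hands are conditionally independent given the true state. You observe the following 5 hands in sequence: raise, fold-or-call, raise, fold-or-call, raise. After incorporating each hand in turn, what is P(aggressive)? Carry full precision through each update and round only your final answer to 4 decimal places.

0.3405

After 'raise': normaliser = 0.8·0.4500 + 0.6·0.2000 + 0.5·0.3500; P(aggressive) ≈ 0.5496, P(balanced) ≈ 0.1832, P(conservative) ≈ 0.2672
After 'fold-or-call': normaliser = 0.2·0.5496 + 0.4·0.1832 + 0.5·0.2672; P(aggressive) ≈ 0.3470, P(balanced) ≈ 0.2313, P(conservative) ≈ 0.4217
After 'raise': normaliser = 0.8·0.3470 + 0.6·0.2313 + 0.5·0.4217; P(aggressive) ≈ 0.4426, P(balanced) ≈ 0.2213, P(conservative) ≈ 0.3362
After 'fold-or-call': normaliser = 0.2·0.4426 + 0.4·0.2213 + 0.5·0.3362; P(aggressive) ≈ 0.2565, P(balanced) ≈ 0.2565, P(conservative) ≈ 0.4870
After 'raise': normaliser = 0.8·0.2565 + 0.6·0.2565 + 0.5·0.4870; P(aggressive) ≈ 0.3405, P(balanced) ≈ 0.2554, P(conservative) ≈ 0.4041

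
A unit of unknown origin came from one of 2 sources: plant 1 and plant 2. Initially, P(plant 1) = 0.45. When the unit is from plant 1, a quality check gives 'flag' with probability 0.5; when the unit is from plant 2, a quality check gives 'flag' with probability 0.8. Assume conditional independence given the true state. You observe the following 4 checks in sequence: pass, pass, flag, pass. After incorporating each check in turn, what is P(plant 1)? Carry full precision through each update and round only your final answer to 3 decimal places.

0.889

After 'pass': P(plant 1) = 0.5·0.4500 / (0.5·0.4500 + 0.2·0.5500) ≈ 0.6716
After 'pass': P(plant 1) = 0.5·0.6716 / (0.5·0.6716 + 0.2·0.3284) ≈ 0.8364
After 'flag': P(plant 1) = 0.5·0.8364 / (0.5·0.8364 + 0.8·0.1636) ≈ 0.7617
After 'pass': P(plant 1) = 0.5·0.7617 / (0.5·0.7617 + 0.2·0.2383) ≈ 0.8888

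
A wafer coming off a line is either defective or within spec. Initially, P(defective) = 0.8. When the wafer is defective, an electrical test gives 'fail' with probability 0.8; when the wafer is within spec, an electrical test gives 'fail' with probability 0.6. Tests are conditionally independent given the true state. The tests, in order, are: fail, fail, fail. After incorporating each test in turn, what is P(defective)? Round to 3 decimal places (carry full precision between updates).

0.905

Apply Bayes' rule sequentially, carrying P(defective) forward.
After 'fail': P(defective) = 0.8·0.8000 / (0.8·0.8000 + 0.6·0.2000) ≈ 0.8421
After 'fail': P(defective) = 0.8·0.8421 / (0.8·0.8421 + 0.6·0.1579) ≈ 0.8767
After 'fail': P(defective) = 0.8·0.8767 / (0.8·0.8767 + 0.6·0.1233) ≈ 0.9046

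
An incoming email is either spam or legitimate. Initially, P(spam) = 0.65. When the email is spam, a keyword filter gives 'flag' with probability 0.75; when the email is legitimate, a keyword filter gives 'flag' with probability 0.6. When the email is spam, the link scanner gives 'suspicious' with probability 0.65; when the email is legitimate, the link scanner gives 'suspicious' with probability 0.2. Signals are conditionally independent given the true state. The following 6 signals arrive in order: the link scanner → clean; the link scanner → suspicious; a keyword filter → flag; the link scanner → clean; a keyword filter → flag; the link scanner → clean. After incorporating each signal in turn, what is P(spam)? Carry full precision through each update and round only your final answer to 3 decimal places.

0.441

After the link scanner='clean': P(spam) = 0.35·0.6500 / (0.35·0.6500 + 0.8·0.3500) ≈ 0.4483
After the link scanner='suspicious': P(spam) = 0.65·0.4483 / (0.65·0.4483 + 0.2·0.5517) ≈ 0.7253
After a keyword filter='flag': P(spam) = 0.75·0.7253 / (0.75·0.7253 + 0.6·0.2747) ≈ 0.7675
After the link scanner='clean': P(spam) = 0.35·0.7675 / (0.35·0.7675 + 0.8·0.2325) ≈ 0.5909
After a keyword filter='flag': P(spam) = 0.75·0.5909 / (0.75·0.5909 + 0.6·0.4091) ≈ 0.6435
After the link scanner='clean': P(spam) = 0.35·0.6435 / (0.35·0.6435 + 0.8·0.3565) ≈ 0.4413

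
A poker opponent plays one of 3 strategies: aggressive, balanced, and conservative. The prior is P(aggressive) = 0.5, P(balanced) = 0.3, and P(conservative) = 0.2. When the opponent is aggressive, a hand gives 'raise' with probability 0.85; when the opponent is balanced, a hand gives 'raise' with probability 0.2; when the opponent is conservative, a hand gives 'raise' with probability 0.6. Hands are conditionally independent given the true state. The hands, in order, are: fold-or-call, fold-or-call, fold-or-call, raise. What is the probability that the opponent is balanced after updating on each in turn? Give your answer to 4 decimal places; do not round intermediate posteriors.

Each posterior becomes the prior for the next update.
After 'fold-or-call': normaliser = 0.15·0.5000 + 0.8·0.3000 + 0.4·0.2000; P(aggressive) ≈ 0.1899, P(balanced) ≈ 0.6076, P(conservative) ≈ 0.2025
After 'fold-or-call': normaliser = 0.15·0.1899 + 0.8·0.6076 + 0.4·0.2025; P(aggressive) ≈ 0.0478, P(balanced) ≈ 0.8162, P(conservative) ≈ 0.1360
After 'fold-or-call': normaliser = 0.15·0.0478 + 0.8·0.8162 + 0.4·0.1360; P(aggressive) ≈ 0.0100, P(balanced) ≈ 0.9138, P(conservative) ≈ 0.0762
After 'raise': normaliser = 0.85·0.0100 + 0.2·0.9138 + 0.6·0.0762; P(aggressive) ≈ 0.0360, P(balanced) ≈ 0.7712, P(conservative) ≈ 0.1928

0.7712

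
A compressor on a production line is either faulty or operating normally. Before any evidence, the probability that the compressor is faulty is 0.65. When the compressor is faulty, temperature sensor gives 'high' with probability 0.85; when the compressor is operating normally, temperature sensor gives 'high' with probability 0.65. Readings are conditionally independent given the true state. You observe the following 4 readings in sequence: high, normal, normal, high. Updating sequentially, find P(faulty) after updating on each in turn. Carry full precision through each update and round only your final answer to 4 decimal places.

0.3684

Apply Bayes' rule sequentially, carrying P(faulty) forward.
After 'high': P(faulty) = 0.85·0.6500 / (0.85·0.6500 + 0.65·0.3500) ≈ 0.7083
After 'normal': P(faulty) = 0.15·0.7083 / (0.15·0.7083 + 0.35·0.2917) ≈ 0.5100
After 'normal': P(faulty) = 0.15·0.5100 / (0.15·0.5100 + 0.35·0.4900) ≈ 0.3085
After 'high': P(faulty) = 0.85·0.3085 / (0.85·0.3085 + 0.65·0.6915) ≈ 0.3684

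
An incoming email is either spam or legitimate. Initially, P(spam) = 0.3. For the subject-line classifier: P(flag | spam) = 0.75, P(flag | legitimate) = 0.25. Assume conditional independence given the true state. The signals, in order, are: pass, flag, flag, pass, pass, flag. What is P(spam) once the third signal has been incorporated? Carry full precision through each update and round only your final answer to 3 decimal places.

0.563

After 'pass': P(spam) = 0.25·0.3000 / (0.25·0.3000 + 0.75·0.7000) ≈ 0.1250
After 'flag': P(spam) = 0.75·0.1250 / (0.75·0.1250 + 0.25·0.8750) ≈ 0.3000
After 'flag': P(spam) = 0.75·0.3000 / (0.75·0.3000 + 0.25·0.7000) ≈ 0.5625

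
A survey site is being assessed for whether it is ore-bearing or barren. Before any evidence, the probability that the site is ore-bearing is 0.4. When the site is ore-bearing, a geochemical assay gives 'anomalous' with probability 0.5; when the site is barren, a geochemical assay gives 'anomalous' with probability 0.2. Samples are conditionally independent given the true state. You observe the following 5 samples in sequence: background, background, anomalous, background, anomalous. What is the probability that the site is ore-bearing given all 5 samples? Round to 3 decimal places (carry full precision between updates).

After 'background': P(ore) = 0.5·0.4000 / (0.5·0.4000 + 0.8·0.6000) ≈ 0.2941
After 'background': P(ore) = 0.5·0.2941 / (0.5·0.2941 + 0.8·0.7059) ≈ 0.2066
After 'anomalous': P(ore) = 0.5·0.2066 / (0.5·0.2066 + 0.2·0.7934) ≈ 0.3943
After 'background': P(ore) = 0.5·0.3943 / (0.5·0.3943 + 0.8·0.6057) ≈ 0.2892
After 'anomalous': P(ore) = 0.5·0.2892 / (0.5·0.2892 + 0.2·0.7108) ≈ 0.5043

0.504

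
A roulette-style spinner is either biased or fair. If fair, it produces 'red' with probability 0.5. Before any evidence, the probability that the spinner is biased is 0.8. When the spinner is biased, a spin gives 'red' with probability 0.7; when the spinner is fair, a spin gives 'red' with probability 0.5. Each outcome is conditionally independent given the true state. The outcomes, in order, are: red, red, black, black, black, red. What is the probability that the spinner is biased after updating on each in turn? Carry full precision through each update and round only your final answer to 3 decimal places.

After 'red': P(biased) = 0.7·0.8000 / (0.7·0.8000 + 0.5·0.2000) ≈ 0.8485
After 'red': P(biased) = 0.7·0.8485 / (0.7·0.8485 + 0.5·0.1515) ≈ 0.8869
After 'black': P(biased) = 0.3·0.8869 / (0.3·0.8869 + 0.5·0.1131) ≈ 0.8247
After 'black': P(biased) = 0.3·0.8247 / (0.3·0.8247 + 0.5·0.1753) ≈ 0.7384
After 'black': P(biased) = 0.3·0.7384 / (0.3·0.7384 + 0.5·0.2616) ≈ 0.6287
After 'red': P(biased) = 0.7·0.6287 / (0.7·0.6287 + 0.5·0.3713) ≈ 0.7033

0.703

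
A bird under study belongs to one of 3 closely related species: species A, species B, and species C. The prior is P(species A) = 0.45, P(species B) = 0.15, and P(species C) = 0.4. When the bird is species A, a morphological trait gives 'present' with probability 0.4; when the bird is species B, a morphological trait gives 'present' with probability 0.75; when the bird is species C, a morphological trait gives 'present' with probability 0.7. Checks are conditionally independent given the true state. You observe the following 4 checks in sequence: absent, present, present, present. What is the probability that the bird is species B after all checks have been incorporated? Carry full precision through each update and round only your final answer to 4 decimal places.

After 'absent': normaliser = 0.6·0.4500 + 0.25·0.1500 + 0.3·0.4000; P(species A) ≈ 0.6316, P(species B) ≈ 0.0877, P(species C) ≈ 0.2807
After 'present': normaliser = 0.4·0.6316 + 0.75·0.0877 + 0.7·0.2807; P(species A) ≈ 0.4906, P(species B) ≈ 0.1278, P(species C) ≈ 0.3816
After 'present': normaliser = 0.4·0.4906 + 0.75·0.1278 + 0.7·0.3816; P(species A) ≈ 0.3510, P(species B) ≈ 0.1714, P(species C) ≈ 0.4777
After 'present': normaliser = 0.4·0.3510 + 0.75·0.1714 + 0.7·0.4777; P(species A) ≈ 0.2327, P(species B) ≈ 0.2130, P(species C) ≈ 0.5543

0.2130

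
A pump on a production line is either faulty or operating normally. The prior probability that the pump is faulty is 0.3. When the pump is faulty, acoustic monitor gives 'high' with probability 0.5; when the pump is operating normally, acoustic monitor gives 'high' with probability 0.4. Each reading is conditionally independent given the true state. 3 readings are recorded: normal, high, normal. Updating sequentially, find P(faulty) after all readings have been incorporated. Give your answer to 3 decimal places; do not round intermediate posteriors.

Each posterior becomes the prior for the next update.
After 'normal': P(faulty) = 0.5·0.3000 / (0.5·0.3000 + 0.6·0.7000) ≈ 0.2632
After 'high': P(faulty) = 0.5·0.2632 / (0.5·0.2632 + 0.4·0.7368) ≈ 0.3086
After 'normal': P(faulty) = 0.5·0.3086 / (0.5·0.3086 + 0.6·0.6914) ≈ 0.2711

0.271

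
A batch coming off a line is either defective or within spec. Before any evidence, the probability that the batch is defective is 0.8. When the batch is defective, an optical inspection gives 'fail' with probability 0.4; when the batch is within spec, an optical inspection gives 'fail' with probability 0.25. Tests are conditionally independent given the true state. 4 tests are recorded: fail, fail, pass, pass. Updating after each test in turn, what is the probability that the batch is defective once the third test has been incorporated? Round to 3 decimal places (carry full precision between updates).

Each posterior becomes the prior for the next update.
After 'fail': P(defective) = 0.4·0.8000 / (0.4·0.8000 + 0.25·0.2000) ≈ 0.8649
After 'fail': P(defective) = 0.4·0.8649 / (0.4·0.8649 + 0.25·0.1351) ≈ 0.9110
After 'pass': P(defective) = 0.6·0.9110 / (0.6·0.9110 + 0.75·0.0890) ≈ 0.8912

0.891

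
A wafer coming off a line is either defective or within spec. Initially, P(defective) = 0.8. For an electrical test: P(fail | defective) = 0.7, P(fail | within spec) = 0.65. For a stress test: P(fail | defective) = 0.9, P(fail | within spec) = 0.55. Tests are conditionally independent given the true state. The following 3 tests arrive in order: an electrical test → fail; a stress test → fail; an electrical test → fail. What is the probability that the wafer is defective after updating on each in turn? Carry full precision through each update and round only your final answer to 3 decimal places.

After an electrical test='fail': P(defective) = 0.7·0.8000 / (0.7·0.8000 + 0.65·0.2000) ≈ 0.8116
After a stress test='fail': P(defective) = 0.9·0.8116 / (0.9·0.8116 + 0.55·0.1884) ≈ 0.8758
After an electrical test='fail': P(defective) = 0.7·0.8758 / (0.7·0.8758 + 0.65·0.1242) ≈ 0.8836

0.884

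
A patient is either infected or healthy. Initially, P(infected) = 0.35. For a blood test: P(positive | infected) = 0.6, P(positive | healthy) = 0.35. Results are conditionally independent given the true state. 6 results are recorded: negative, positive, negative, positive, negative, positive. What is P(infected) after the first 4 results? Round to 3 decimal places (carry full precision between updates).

0.375

After 'negative': P(infected) = 0.4·0.3500 / (0.4·0.3500 + 0.65·0.6500) ≈ 0.2489
After 'positive': P(infected) = 0.6·0.2489 / (0.6·0.2489 + 0.35·0.7511) ≈ 0.3623
After 'negative': P(infected) = 0.4·0.3623 / (0.4·0.3623 + 0.65·0.6377) ≈ 0.2590
After 'positive': P(infected) = 0.6·0.2590 / (0.6·0.2590 + 0.35·0.7410) ≈ 0.3747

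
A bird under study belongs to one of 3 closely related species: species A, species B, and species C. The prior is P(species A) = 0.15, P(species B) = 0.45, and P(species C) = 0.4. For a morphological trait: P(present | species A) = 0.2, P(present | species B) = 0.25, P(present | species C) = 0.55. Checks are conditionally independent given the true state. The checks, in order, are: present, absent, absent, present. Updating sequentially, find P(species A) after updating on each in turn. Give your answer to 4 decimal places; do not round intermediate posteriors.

0.0870

After 'present': normaliser = 0.2·0.1500 + 0.25·0.4500 + 0.55·0.4000; P(species A) ≈ 0.0828, P(species B) ≈ 0.3103, P(species C) ≈ 0.6069
After 'absent': normaliser = 0.8·0.0828 + 0.75·0.3103 + 0.45·0.6069; P(species A) ≈ 0.1157, P(species B) ≈ 0.4069, P(species C) ≈ 0.4774
After 'absent': normaliser = 0.8·0.1157 + 0.75·0.4069 + 0.45·0.4774; P(species A) ≈ 0.1511, P(species B) ≈ 0.4982, P(species C) ≈ 0.3507
After 'present': normaliser = 0.2·0.1511 + 0.25·0.4982 + 0.55·0.3507; P(species A) ≈ 0.0870, P(species B) ≈ 0.3582, P(species C) ≈ 0.5548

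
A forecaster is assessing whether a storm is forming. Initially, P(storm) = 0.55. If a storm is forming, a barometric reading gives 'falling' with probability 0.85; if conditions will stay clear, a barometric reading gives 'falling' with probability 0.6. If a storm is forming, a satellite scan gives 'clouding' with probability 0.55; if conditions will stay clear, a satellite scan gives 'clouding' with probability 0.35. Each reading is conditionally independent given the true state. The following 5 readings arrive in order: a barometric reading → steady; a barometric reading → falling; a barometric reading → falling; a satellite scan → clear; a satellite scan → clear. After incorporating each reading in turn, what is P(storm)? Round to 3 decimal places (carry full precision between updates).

0.306

After a barometric reading='steady': P(storm) = 0.15·0.5500 / (0.15·0.5500 + 0.4·0.4500) ≈ 0.3143
After a barometric reading='falling': P(storm) = 0.85·0.3143 / (0.85·0.3143 + 0.6·0.6857) ≈ 0.3937
After a barometric reading='falling': P(storm) = 0.85·0.3937 / (0.85·0.3937 + 0.6·0.6063) ≈ 0.4791
After a satellite scan='clear': P(storm) = 0.45·0.4791 / (0.45·0.4791 + 0.65·0.5209) ≈ 0.3891
After a satellite scan='clear': P(storm) = 0.45·0.3891 / (0.45·0.3891 + 0.65·0.6109) ≈ 0.3060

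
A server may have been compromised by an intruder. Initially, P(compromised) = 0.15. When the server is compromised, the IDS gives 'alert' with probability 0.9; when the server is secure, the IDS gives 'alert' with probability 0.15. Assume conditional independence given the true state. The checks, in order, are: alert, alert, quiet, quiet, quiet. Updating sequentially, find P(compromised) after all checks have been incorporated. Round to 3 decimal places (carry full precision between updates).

After 'alert': P(compromised) = 0.9·0.1500 / (0.9·0.1500 + 0.15·0.8500) ≈ 0.5143
After 'alert': P(compromised) = 0.9·0.5143 / (0.9·0.5143 + 0.15·0.4857) ≈ 0.8640
After 'quiet': P(compromised) = 0.1·0.8640 / (0.1·0.8640 + 0.85·0.1360) ≈ 0.4277
After 'quiet': P(compromised) = 0.1·0.4277 / (0.1·0.4277 + 0.85·0.5723) ≈ 0.0808
After 'quiet': P(compromised) = 0.1·0.0808 / (0.1·0.0808 + 0.85·0.9192) ≈ 0.0102

0.010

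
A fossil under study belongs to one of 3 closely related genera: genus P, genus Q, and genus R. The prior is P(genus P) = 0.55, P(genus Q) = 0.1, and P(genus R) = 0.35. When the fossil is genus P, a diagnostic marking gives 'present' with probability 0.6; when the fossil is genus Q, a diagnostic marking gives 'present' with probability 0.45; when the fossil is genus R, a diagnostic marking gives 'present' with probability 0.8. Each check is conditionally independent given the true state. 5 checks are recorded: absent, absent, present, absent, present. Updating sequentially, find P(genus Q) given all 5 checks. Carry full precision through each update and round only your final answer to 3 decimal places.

After 'absent': normaliser = 0.4·0.5500 + 0.55·0.1000 + 0.2·0.3500; P(genus P) ≈ 0.6377, P(genus Q) ≈ 0.1594, P(genus R) ≈ 0.2029
After 'absent': normaliser = 0.4·0.6377 + 0.55·0.1594 + 0.2·0.2029; P(genus P) ≈ 0.6654, P(genus Q) ≈ 0.2287, P(genus R) ≈ 0.1059
After 'present': normaliser = 0.6·0.6654 + 0.45·0.2287 + 0.8·0.1059; P(genus P) ≈ 0.6803, P(genus Q) ≈ 0.1754, P(genus R) ≈ 0.1443
After 'absent': normaliser = 0.4·0.6803 + 0.55·0.1754 + 0.2·0.1443; P(genus P) ≈ 0.6847, P(genus Q) ≈ 0.2427, P(genus R) ≈ 0.0726
After 'present': normaliser = 0.6·0.6847 + 0.45·0.2427 + 0.8·0.0726; P(genus P) ≈ 0.7106, P(genus Q) ≈ 0.1889, P(genus R) ≈ 0.1005

0.189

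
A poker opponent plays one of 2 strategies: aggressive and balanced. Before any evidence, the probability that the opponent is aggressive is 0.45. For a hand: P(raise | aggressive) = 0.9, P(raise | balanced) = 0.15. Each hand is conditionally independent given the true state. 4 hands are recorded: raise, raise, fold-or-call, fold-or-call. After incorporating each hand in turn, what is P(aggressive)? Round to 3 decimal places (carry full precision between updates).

0.290

After 'raise': P(aggressive) = 0.9·0.4500 / (0.9·0.4500 + 0.15·0.5500) ≈ 0.8308
After 'raise': P(aggressive) = 0.9·0.8308 / (0.9·0.8308 + 0.15·0.1692) ≈ 0.9672
After 'fold-or-call': P(aggressive) = 0.1·0.9672 / (0.1·0.9672 + 0.85·0.0328) ≈ 0.7760
After 'fold-or-call': P(aggressive) = 0.1·0.7760 / (0.1·0.7760 + 0.85·0.2240) ≈ 0.2896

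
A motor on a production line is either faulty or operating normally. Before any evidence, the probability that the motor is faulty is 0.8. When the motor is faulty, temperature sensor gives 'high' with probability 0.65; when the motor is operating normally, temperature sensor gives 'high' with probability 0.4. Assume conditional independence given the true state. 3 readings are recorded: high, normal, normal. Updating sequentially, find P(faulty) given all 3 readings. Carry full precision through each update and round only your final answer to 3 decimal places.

0.689

After 'high': P(faulty) = 0.65·0.8000 / (0.65·0.8000 + 0.4·0.2000) ≈ 0.8667
After 'normal': P(faulty) = 0.35·0.8667 / (0.35·0.8667 + 0.6·0.1333) ≈ 0.7913
After 'normal': P(faulty) = 0.35·0.7913 / (0.35·0.7913 + 0.6·0.2087) ≈ 0.6886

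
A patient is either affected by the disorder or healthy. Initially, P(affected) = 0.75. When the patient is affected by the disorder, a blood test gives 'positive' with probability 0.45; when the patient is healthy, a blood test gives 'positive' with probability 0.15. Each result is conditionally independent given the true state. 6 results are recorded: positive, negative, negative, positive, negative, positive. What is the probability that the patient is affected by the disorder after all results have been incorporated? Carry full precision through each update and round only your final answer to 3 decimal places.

0.956

After 'positive': P(affected) = 0.45·0.7500 / (0.45·0.7500 + 0.15·0.2500) ≈ 0.9000
After 'negative': P(affected) = 0.55·0.9000 / (0.55·0.9000 + 0.85·0.1000) ≈ 0.8534
After 'negative': P(affected) = 0.55·0.8534 / (0.55·0.8534 + 0.85·0.1466) ≈ 0.7903
After 'positive': P(affected) = 0.45·0.7903 / (0.45·0.7903 + 0.15·0.2097) ≈ 0.9187
After 'negative': P(affected) = 0.55·0.9187 / (0.55·0.9187 + 0.85·0.0813) ≈ 0.8797
After 'positive': P(affected) = 0.45·0.8797 / (0.45·0.8797 + 0.15·0.1203) ≈ 0.9564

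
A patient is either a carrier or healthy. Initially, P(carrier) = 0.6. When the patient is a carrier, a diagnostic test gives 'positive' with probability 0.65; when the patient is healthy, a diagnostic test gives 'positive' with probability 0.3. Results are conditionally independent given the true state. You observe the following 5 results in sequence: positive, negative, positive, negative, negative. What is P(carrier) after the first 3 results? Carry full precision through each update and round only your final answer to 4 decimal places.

0.7788

After 'positive': P(carrier) = 0.65·0.6000 / (0.65·0.6000 + 0.3·0.4000) ≈ 0.7647
After 'negative': P(carrier) = 0.35·0.7647 / (0.35·0.7647 + 0.7·0.2353) ≈ 0.6190
After 'positive': P(carrier) = 0.65·0.6190 / (0.65·0.6190 + 0.3·0.3810) ≈ 0.7788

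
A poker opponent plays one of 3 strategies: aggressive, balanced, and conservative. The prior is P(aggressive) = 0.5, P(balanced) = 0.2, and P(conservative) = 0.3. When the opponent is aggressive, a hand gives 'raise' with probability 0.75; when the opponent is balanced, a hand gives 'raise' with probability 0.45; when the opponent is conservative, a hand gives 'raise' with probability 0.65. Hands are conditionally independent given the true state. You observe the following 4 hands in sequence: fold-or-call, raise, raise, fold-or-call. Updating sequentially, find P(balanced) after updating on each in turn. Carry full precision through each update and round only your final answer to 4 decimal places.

0.2701

Each posterior becomes the prior for the next update.
After 'fold-or-call': normaliser = 0.25·0.5000 + 0.55·0.2000 + 0.35·0.3000; P(aggressive) ≈ 0.3676, P(balanced) ≈ 0.3235, P(conservative) ≈ 0.3088
After 'raise': normaliser = 0.75·0.3676 + 0.45·0.3235 + 0.65·0.3088; P(aggressive) ≈ 0.4433, P(balanced) ≈ 0.2340, P(conservative) ≈ 0.3227
After 'raise': normaliser = 0.75·0.4433 + 0.45·0.2340 + 0.65·0.3227; P(aggressive) ≈ 0.5134, P(balanced) ≈ 0.1627, P(conservative) ≈ 0.3239
After 'fold-or-call': normaliser = 0.25·0.5134 + 0.55·0.1627 + 0.35·0.3239; P(aggressive) ≈ 0.3876, P(balanced) ≈ 0.2701, P(conservative) ≈ 0.3423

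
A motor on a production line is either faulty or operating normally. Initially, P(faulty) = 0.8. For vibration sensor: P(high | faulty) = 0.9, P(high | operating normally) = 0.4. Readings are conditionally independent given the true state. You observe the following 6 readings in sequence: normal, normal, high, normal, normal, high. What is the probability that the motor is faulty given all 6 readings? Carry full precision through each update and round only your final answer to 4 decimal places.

After 'normal': P(faulty) = 0.1·0.8000 / (0.1·0.8000 + 0.6·0.2000) ≈ 0.4000
After 'normal': P(faulty) = 0.1·0.4000 / (0.1·0.4000 + 0.6·0.6000) ≈ 0.1000
After 'high': P(faulty) = 0.9·0.1000 / (0.9·0.1000 + 0.4·0.9000) ≈ 0.2000
After 'normal': P(faulty) = 0.1·0.2000 / (0.1·0.2000 + 0.6·0.8000) ≈ 0.0400
After 'normal': P(faulty) = 0.1·0.0400 / (0.1·0.0400 + 0.6·0.9600) ≈ 0.0069
After 'high': P(faulty) = 0.9·0.0069 / (0.9·0.0069 + 0.4·0.9931) ≈ 0.0154

0.0154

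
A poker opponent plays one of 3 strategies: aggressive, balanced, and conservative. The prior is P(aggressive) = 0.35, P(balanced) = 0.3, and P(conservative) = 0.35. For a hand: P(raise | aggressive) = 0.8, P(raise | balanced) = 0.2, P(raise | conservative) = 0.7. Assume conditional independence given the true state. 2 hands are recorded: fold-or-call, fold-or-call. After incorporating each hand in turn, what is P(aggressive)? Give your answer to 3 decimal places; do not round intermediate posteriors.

After 'fold-or-call': normaliser = 0.2·0.3500 + 0.8·0.3000 + 0.3·0.3500; P(aggressive) ≈ 0.1687, P(balanced) ≈ 0.5783, P(conservative) ≈ 0.2530
After 'fold-or-call': normaliser = 0.2·0.1687 + 0.8·0.5783 + 0.3·0.2530; P(aggressive) ≈ 0.0589, P(balanced) ≈ 0.8084, P(conservative) ≈ 0.1326

0.059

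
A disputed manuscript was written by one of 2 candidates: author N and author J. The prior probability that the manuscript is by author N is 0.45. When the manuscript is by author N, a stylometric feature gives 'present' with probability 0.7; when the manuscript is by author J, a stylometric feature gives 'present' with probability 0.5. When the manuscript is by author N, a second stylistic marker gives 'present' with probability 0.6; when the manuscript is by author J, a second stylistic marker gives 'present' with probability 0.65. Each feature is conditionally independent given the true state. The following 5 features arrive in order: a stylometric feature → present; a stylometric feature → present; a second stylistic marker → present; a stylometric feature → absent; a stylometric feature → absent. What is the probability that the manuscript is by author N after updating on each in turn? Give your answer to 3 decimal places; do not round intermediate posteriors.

Each posterior becomes the prior for the next update.
After a stylometric feature='present': P(author N) = 0.7·0.4500 / (0.7·0.4500 + 0.5·0.5500) ≈ 0.5339
After a stylometric feature='present': P(author N) = 0.7·0.5339 / (0.7·0.5339 + 0.5·0.4661) ≈ 0.6159
After a second stylistic marker='present': P(author N) = 0.6·0.6159 / (0.6·0.6159 + 0.65·0.3841) ≈ 0.5968
After a stylometric feature='absent': P(author N) = 0.3·0.5968 / (0.3·0.5968 + 0.5·0.4032) ≈ 0.4704
After a stylometric feature='absent': P(author N) = 0.3·0.4704 / (0.3·0.4704 + 0.5·0.5296) ≈ 0.3476

0.348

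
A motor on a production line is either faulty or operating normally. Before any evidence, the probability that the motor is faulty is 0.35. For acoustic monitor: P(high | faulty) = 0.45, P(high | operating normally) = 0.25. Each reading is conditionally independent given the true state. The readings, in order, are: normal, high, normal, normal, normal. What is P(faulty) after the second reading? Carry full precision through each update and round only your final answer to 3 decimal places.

0.415

After 'normal': P(faulty) = 0.55·0.3500 / (0.55·0.3500 + 0.75·0.6500) ≈ 0.2831
After 'high': P(faulty) = 0.45·0.2831 / (0.45·0.2831 + 0.25·0.7169) ≈ 0.4155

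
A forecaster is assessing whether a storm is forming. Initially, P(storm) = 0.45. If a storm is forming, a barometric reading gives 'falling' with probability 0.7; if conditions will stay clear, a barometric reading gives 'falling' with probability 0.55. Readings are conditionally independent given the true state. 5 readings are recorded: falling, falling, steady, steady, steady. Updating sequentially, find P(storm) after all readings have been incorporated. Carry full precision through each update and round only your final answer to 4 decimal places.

0.2820

After 'falling': P(storm) = 0.7·0.4500 / (0.7·0.4500 + 0.55·0.5500) ≈ 0.5101
After 'falling': P(storm) = 0.7·0.5101 / (0.7·0.5101 + 0.55·0.4899) ≈ 0.5700
After 'steady': P(storm) = 0.3·0.5700 / (0.3·0.5700 + 0.45·0.4300) ≈ 0.4691
After 'steady': P(storm) = 0.3·0.4691 / (0.3·0.4691 + 0.45·0.5309) ≈ 0.3707
After 'steady': P(storm) = 0.3·0.3707 / (0.3·0.3707 + 0.45·0.6293) ≈ 0.2820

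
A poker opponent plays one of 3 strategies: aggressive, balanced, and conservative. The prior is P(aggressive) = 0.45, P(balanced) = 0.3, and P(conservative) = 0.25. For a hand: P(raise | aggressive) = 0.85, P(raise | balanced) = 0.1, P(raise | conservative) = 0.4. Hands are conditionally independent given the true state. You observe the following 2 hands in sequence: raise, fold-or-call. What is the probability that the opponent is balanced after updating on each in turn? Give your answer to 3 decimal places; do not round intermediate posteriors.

0.187

Each posterior becomes the prior for the next update.
After 'raise': normaliser = 0.85·0.4500 + 0.1·0.3000 + 0.4·0.2500; P(aggressive) ≈ 0.7463, P(balanced) ≈ 0.0585, P(conservative) ≈ 0.1951
After 'fold-or-call': normaliser = 0.15·0.7463 + 0.9·0.0585 + 0.6·0.1951; P(aggressive) ≈ 0.3974, P(balanced) ≈ 0.1870, P(conservative) ≈ 0.4156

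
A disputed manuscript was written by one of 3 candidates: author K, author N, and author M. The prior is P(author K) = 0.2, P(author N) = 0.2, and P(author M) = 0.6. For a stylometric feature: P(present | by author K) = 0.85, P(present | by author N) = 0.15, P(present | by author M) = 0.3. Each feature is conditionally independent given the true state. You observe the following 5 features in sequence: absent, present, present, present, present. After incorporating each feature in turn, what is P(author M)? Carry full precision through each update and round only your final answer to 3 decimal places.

After 'absent': normaliser = 0.15·0.2000 + 0.85·0.2000 + 0.7·0.6000; P(author K) ≈ 0.0484, P(author N) ≈ 0.2742, P(author M) ≈ 0.6774
After 'present': normaliser = 0.85·0.0484 + 0.15·0.2742 + 0.3·0.6774; P(author K) ≈ 0.1441, P(author N) ≈ 0.1441, P(author M) ≈ 0.7119
After 'present': normaliser = 0.85·0.1441 + 0.15·0.1441 + 0.3·0.7119; P(author K) ≈ 0.3424, P(author N) ≈ 0.0604, P(author M) ≈ 0.5972
After 'present': normaliser = 0.85·0.3424 + 0.15·0.0604 + 0.3·0.5972; P(author K) ≈ 0.6073, P(author N) ≈ 0.0189, P(author M) ≈ 0.3738
After 'present': normaliser = 0.85·0.6073 + 0.15·0.0189 + 0.3·0.3738; P(author K) ≈ 0.8178, P(author N) ≈ 0.0045, P(author M) ≈ 0.1777

0.178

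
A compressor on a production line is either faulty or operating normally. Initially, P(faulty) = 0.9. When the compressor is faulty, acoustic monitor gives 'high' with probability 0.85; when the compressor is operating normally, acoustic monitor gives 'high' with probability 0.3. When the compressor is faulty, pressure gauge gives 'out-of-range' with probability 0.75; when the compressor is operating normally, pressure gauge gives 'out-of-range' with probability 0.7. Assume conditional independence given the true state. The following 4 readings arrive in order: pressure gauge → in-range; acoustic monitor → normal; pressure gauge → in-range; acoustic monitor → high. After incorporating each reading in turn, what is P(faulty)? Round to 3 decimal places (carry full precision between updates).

0.791

Each posterior becomes the prior for the next update.
After pressure gauge='in-range': P(faulty) = 0.25·0.9000 / (0.25·0.9000 + 0.3·0.1000) ≈ 0.8824
After acoustic monitor='normal': P(faulty) = 0.15·0.8824 / (0.15·0.8824 + 0.7·0.1176) ≈ 0.6164
After pressure gauge='in-range': P(faulty) = 0.25·0.6164 / (0.25·0.6164 + 0.3·0.3836) ≈ 0.5725
After acoustic monitor='high': P(faulty) = 0.85·0.5725 / (0.85·0.5725 + 0.3·0.4275) ≈ 0.7914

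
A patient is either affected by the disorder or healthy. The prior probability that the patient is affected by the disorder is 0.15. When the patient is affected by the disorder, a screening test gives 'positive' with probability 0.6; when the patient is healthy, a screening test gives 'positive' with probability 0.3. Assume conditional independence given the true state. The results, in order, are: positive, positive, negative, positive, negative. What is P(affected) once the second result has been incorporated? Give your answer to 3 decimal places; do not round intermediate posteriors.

After 'positive': P(affected) = 0.6·0.1500 / (0.6·0.1500 + 0.3·0.8500) ≈ 0.2609
After 'positive': P(affected) = 0.6·0.2609 / (0.6·0.2609 + 0.3·0.7391) ≈ 0.4138

0.414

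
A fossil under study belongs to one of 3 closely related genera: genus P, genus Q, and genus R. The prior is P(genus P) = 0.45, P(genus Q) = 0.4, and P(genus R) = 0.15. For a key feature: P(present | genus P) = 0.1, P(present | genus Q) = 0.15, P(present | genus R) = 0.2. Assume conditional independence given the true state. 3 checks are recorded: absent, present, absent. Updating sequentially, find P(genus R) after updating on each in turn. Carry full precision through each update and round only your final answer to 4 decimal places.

0.1939

After 'absent': normaliser = 0.9·0.4500 + 0.85·0.4000 + 0.8·0.1500; P(genus P) ≈ 0.4682, P(genus Q) ≈ 0.3931, P(genus R) ≈ 0.1387
After 'present': normaliser = 0.1·0.4682 + 0.15·0.3931 + 0.2·0.1387; P(genus P) ≈ 0.3506, P(genus Q) ≈ 0.4416, P(genus R) ≈ 0.2078
After 'absent': normaliser = 0.9·0.3506 + 0.85·0.4416 + 0.8·0.2078; P(genus P) ≈ 0.3682, P(genus Q) ≈ 0.4379, P(genus R) ≈ 0.1939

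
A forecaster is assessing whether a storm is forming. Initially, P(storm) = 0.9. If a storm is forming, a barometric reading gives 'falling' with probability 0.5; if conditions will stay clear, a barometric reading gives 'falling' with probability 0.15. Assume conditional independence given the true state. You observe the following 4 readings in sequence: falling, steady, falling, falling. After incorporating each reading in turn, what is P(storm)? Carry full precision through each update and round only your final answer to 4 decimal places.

0.9949

After 'falling': P(storm) = 0.5·0.9000 / (0.5·0.9000 + 0.15·0.1000) ≈ 0.9677
After 'steady': P(storm) = 0.5·0.9677 / (0.5·0.9677 + 0.85·0.0323) ≈ 0.9464
After 'falling': P(storm) = 0.5·0.9464 / (0.5·0.9464 + 0.15·0.0536) ≈ 0.9833
After 'falling': P(storm) = 0.5·0.9833 / (0.5·0.9833 + 0.15·0.0167) ≈ 0.9949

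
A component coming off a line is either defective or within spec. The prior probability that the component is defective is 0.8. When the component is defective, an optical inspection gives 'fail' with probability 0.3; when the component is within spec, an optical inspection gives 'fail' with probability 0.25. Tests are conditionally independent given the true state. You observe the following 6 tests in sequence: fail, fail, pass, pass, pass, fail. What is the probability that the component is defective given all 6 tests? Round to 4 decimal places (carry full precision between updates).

Apply Bayes' rule sequentially, carrying P(defective) forward.
After 'fail': P(defective) = 0.3·0.8000 / (0.3·0.8000 + 0.25·0.2000) ≈ 0.8276
After 'fail': P(defective) = 0.3·0.8276 / (0.3·0.8276 + 0.25·0.1724) ≈ 0.8521
After 'pass': P(defective) = 0.7·0.8521 / (0.7·0.8521 + 0.75·0.1479) ≈ 0.8432
After 'pass': P(defective) = 0.7·0.8432 / (0.7·0.8432 + 0.75·0.1568) ≈ 0.8338
After 'pass': P(defective) = 0.7·0.8338 / (0.7·0.8338 + 0.75·0.1662) ≈ 0.8240
After 'fail': P(defective) = 0.3·0.8240 / (0.3·0.8240 + 0.25·0.1760) ≈ 0.8489

0.8489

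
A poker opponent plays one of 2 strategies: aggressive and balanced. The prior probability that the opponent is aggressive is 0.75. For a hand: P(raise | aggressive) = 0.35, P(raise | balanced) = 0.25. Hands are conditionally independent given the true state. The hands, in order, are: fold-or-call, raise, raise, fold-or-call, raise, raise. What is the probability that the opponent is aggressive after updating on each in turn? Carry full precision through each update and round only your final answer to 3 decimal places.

Apply Bayes' rule sequentially, carrying P(aggressive) forward.
After 'fold-or-call': P(aggressive) = 0.65·0.7500 / (0.65·0.7500 + 0.75·0.2500) ≈ 0.7222
After 'raise': P(aggressive) = 0.35·0.7222 / (0.35·0.7222 + 0.25·0.2778) ≈ 0.7845
After 'raise': P(aggressive) = 0.35·0.7845 / (0.35·0.7845 + 0.25·0.2155) ≈ 0.8360
After 'fold-or-call': P(aggressive) = 0.65·0.8360 / (0.65·0.8360 + 0.75·0.1640) ≈ 0.8154
After 'raise': P(aggressive) = 0.35·0.8154 / (0.35·0.8154 + 0.25·0.1846) ≈ 0.8608
After 'raise': P(aggressive) = 0.35·0.8608 / (0.35·0.8608 + 0.25·0.1392) ≈ 0.8964

0.896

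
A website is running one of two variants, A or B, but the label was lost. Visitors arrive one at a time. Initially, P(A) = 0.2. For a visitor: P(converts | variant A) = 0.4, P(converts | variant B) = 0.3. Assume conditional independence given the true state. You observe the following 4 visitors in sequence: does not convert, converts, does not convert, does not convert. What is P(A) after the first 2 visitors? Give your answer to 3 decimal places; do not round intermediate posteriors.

After 'does not convert': P(A) = 0.6·0.2000 / (0.6·0.2000 + 0.7·0.8000) ≈ 0.1765
After 'converts': P(A) = 0.4·0.1765 / (0.4·0.1765 + 0.3·0.8235) ≈ 0.2222

0.222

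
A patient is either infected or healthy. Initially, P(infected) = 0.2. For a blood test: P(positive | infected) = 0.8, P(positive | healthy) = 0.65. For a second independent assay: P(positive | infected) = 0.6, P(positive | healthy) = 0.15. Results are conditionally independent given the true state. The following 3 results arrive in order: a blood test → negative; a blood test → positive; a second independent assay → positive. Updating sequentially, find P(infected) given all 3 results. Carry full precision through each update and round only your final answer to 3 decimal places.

0.413

After a blood test='negative': P(infected) = 0.2·0.2000 / (0.2·0.2000 + 0.35·0.8000) ≈ 0.1250
After a blood test='positive': P(infected) = 0.8·0.1250 / (0.8·0.1250 + 0.65·0.8750) ≈ 0.1495
After a second independent assay='positive': P(infected) = 0.6·0.1495 / (0.6·0.1495 + 0.15·0.8505) ≈ 0.4129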